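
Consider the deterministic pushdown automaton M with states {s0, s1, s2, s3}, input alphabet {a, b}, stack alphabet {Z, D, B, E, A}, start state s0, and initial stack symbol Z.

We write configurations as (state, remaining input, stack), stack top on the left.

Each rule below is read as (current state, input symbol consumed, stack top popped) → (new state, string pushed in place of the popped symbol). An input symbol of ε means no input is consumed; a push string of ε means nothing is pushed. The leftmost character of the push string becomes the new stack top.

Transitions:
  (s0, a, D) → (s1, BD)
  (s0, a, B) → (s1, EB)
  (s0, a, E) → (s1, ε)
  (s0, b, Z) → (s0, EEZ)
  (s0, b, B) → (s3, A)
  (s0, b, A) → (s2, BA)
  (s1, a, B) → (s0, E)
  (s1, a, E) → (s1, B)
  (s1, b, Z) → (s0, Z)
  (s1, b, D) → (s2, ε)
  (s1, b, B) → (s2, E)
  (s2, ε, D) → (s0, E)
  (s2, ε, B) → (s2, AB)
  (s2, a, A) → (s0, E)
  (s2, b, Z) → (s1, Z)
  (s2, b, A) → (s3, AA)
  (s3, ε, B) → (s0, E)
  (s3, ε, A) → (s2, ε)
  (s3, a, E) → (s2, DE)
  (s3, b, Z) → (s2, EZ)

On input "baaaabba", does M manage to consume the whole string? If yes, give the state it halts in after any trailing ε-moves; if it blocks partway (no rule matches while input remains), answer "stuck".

s1

(s0, baaaabba, Z) ⊢ (s0, aaaabba, EEZ) ⊢ (s1, aaabba, EZ) ⊢ (s1, aabba, BZ) ⊢ (s0, abba, EZ) ⊢ (s1, bba, Z) ⊢ (s0, ba, Z) ⊢ (s0, a, EEZ) ⊢ (s1, ε, EZ)
All input consumed; M is in state s1.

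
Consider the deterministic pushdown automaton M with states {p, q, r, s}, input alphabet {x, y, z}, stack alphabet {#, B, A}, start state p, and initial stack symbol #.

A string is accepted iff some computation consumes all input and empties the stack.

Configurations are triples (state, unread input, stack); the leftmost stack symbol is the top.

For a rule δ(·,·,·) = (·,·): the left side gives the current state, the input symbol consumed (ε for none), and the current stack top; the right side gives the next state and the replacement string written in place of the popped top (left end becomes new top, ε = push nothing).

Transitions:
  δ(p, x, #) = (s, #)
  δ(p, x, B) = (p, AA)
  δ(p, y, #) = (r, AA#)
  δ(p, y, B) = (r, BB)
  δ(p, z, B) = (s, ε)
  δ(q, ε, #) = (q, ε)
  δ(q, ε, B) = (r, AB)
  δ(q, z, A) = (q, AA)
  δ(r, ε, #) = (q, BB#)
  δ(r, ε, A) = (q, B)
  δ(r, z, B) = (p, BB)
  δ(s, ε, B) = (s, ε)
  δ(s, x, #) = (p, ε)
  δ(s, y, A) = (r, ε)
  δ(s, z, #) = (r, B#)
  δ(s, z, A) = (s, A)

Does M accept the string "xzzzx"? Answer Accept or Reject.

Accept

(p, xzzzx, #) ⊢ (s, zzzx, #) ⊢ (r, zzx, B#) ⊢ (p, zx, BB#) ⊢ (s, x, B#) ⊢ (s, x, #) ⊢ (p, ε, ε)
All input consumed and the stack is empty.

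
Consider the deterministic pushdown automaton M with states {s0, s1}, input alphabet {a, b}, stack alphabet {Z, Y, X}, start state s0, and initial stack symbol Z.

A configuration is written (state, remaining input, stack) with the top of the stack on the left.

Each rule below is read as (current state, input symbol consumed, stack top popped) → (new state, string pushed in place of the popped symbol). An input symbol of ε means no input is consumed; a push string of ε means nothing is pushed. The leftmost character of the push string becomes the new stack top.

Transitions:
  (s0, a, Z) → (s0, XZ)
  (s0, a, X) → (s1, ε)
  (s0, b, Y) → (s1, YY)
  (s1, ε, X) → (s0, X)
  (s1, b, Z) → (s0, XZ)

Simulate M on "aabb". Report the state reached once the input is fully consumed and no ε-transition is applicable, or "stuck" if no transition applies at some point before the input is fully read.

stuck

(s0, aabb, Z)
  read a, top Z: go to s0, push XZ → (s0, abb, XZ)
  read a, top X: go to s1, push ε → (s1, bb, Z)
  read b, top Z: go to s0, push XZ → (s0, b, XZ)
No transition for (s0, b, top X); M blocks with input b remaining.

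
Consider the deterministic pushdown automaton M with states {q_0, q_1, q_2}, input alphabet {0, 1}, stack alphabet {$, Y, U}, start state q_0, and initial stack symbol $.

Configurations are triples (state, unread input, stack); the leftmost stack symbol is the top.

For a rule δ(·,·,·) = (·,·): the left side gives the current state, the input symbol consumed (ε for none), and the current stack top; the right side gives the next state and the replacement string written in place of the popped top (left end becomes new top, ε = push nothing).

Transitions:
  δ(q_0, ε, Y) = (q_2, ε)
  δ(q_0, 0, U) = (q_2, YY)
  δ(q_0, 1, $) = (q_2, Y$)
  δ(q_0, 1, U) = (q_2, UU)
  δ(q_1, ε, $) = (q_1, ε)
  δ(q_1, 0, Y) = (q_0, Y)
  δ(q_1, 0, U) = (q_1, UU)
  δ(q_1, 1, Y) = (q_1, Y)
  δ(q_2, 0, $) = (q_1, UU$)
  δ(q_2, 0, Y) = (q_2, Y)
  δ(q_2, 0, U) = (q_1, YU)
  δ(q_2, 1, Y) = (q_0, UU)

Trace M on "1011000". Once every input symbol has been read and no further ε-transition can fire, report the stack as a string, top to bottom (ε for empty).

(q_0, 1011000, $) ⊢ (q_2, 011000, Y$) ⊢ (q_2, 11000, Y$) ⊢ (q_0, 1000, UU$) ⊢ (q_2, 000, UUU$) ⊢ (q_1, 00, YUUU$) ⊢ (q_0, 0, YUUU$) ⊢ (q_2, 0, UUU$) ⊢ (q_1, ε, YUUU$)
All input consumed in state q_1 with stack YUUU$.

YUUU$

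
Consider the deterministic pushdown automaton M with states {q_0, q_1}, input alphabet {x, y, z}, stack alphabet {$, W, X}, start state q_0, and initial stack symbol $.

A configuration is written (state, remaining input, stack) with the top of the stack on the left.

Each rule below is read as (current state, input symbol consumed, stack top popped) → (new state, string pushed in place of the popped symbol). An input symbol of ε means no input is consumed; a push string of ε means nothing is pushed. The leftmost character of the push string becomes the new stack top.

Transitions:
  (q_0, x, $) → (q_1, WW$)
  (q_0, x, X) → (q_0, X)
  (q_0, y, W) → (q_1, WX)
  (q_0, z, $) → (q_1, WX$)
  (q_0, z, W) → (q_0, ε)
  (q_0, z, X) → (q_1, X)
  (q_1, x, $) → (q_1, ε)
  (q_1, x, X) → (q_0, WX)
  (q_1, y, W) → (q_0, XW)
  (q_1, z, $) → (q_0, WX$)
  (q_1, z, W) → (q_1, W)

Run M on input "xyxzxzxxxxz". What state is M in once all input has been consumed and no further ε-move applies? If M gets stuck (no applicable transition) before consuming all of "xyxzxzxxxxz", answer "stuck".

q_1

(q_0, xyxzxzxxxxz, $) ⊢ (q_1, yxzxzxxxxz, WW$) ⊢ (q_0, xzxzxxxxz, XWW$) ⊢ (q_0, zxzxxxxz, XWW$) ⊢ (q_1, xzxxxxz, XWW$) ⊢ (q_0, zxxxxz, WXWW$) ⊢ (q_0, xxxxz, XWW$) ⊢ (q_0, xxxz, XWW$) ⊢ (q_0, xxz, XWW$) ⊢ (q_0, xz, XWW$) ⊢ (q_0, z, XWW$) ⊢ (q_1, ε, XWW$)
All input consumed; M is in state q_1.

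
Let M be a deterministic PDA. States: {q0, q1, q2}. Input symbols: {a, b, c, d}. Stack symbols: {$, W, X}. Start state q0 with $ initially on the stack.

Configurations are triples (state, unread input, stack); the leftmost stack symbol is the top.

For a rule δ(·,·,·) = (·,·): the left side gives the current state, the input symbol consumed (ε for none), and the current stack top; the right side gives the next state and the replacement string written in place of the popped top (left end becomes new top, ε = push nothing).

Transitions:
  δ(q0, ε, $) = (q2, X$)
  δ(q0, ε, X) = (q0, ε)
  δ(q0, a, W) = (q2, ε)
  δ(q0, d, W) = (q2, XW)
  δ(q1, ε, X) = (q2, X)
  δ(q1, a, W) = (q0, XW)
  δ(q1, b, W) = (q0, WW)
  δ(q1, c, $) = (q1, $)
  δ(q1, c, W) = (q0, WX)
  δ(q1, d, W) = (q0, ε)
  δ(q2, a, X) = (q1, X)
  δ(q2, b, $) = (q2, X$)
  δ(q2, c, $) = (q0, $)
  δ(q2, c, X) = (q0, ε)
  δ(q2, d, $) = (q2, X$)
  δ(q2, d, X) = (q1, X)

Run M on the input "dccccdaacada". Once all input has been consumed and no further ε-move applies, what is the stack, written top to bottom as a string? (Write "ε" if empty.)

(q0, dccccdaacada, $)
  ε-move, top $: go to q2, push X$ → (q2, dccccdaacada, X$)
  read d, top X: go to q1, push X → (q1, ccccdaacada, X$)
  ε-move, top X: go to q2, push X → (q2, ccccdaacada, X$)
  read c, top X: go to q0, push ε → (q0, cccdaacada, $)
  ε-move, top $: go to q2, push X$ → (q2, cccdaacada, X$)
  read c, top X: go to q0, push ε → (q0, ccdaacada, $)
  ε-move, top $: go to q2, push X$ → (q2, ccdaacada, X$)
  read c, top X: go to q0, push ε → (q0, cdaacada, $)
  ε-move, top $: go to q2, push X$ → (q2, cdaacada, X$)
  read c, top X: go to q0, push ε → (q0, daacada, $)
  ε-move, top $: go to q2, push X$ → (q2, daacada, X$)
  read d, top X: go to q1, push X → (q1, aacada, X$)
  ε-move, top X: go to q2, push X → (q2, aacada, X$)
  read a, top X: go to q1, push X → (q1, acada, X$)
  ε-move, top X: go to q2, push X → (q2, acada, X$)
  read a, top X: go to q1, push X → (q1, cada, X$)
  ε-move, top X: go to q2, push X → (q2, cada, X$)
  read c, top X: go to q0, push ε → (q0, ada, $)
  ε-move, top $: go to q2, push X$ → (q2, ada, X$)
  read a, top X: go to q1, push X → (q1, da, X$)
  ε-move, top X: go to q2, push X → (q2, da, X$)
  read d, top X: go to q1, push X → (q1, a, X$)
  ε-move, top X: go to q2, push X → (q2, a, X$)
  read a, top X: go to q1, push X → (q1, ε, X$)
  ε-move, top X: go to q2, push X → (q2, ε, X$)
All input consumed in state q2 with stack X$.

X$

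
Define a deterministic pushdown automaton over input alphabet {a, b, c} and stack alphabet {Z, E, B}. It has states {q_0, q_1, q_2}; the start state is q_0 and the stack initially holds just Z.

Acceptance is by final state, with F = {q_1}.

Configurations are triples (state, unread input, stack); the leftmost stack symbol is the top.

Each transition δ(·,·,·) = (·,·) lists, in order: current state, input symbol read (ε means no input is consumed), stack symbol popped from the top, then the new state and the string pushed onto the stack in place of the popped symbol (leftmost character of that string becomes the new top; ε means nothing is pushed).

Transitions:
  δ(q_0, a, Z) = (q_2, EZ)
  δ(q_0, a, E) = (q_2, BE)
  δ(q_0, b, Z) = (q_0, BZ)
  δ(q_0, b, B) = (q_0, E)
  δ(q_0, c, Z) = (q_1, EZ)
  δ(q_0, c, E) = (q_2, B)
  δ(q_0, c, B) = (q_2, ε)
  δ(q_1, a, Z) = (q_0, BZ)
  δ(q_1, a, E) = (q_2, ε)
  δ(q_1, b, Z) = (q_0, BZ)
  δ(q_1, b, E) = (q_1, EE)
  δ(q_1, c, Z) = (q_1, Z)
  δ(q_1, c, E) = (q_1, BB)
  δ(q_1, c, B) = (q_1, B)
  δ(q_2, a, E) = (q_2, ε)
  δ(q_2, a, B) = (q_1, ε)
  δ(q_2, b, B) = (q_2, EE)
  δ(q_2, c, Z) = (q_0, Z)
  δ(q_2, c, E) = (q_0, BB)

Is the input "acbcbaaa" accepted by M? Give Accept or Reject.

Accept

(q_0, acbcbaaa, Z)
  read a, top Z: go to q_2, push EZ → (q_2, cbcbaaa, EZ)
  read c, top E: go to q_0, push BB → (q_0, bcbaaa, BBZ)
  read b, top B: go to q_0, push E → (q_0, cbaaa, EBZ)
  read c, top E: go to q_2, push B → (q_2, baaa, BBZ)
  read b, top B: go to q_2, push EE → (q_2, aaa, EEBZ)
  read a, top E: go to q_2, push ε → (q_2, aa, EBZ)
  read a, top E: go to q_2, push ε → (q_2, a, BZ)
  read a, top B: go to q_1, push ε → (q_1, ε, Z)
All input consumed; state q_1 ∈ F.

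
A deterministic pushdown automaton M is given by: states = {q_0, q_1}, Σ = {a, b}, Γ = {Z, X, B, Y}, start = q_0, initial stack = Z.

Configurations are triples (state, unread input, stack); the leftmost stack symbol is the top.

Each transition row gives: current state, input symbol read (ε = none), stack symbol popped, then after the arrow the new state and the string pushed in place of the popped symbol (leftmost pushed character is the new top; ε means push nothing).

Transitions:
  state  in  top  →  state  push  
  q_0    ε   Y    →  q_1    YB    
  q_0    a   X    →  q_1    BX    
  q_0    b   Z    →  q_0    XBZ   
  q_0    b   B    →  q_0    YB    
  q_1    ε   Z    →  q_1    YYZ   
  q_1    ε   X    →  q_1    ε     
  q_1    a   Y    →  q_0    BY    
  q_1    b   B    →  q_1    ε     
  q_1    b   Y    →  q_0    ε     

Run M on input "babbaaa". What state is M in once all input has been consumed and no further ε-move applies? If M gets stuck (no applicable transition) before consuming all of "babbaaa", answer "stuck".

(q_0, babbaaa, Z)
  read b, top Z: go to q_0, push XBZ → (q_0, abbaaa, XBZ)
  read a, top X: go to q_1, push BX → (q_1, bbaaa, BXBZ)
  read b, top B: go to q_1, push ε → (q_1, baaa, XBZ)
  ε-move, top X: go to q_1, push ε → (q_1, baaa, BZ)
  read b, top B: go to q_1, push ε → (q_1, aaa, Z)
  ε-move, top Z: go to q_1, push YYZ → (q_1, aaa, YYZ)
  read a, top Y: go to q_0, push BY → (q_0, aa, BYYZ)
No transition for (q_0, a, top B); M blocks with input aa remaining.

stuck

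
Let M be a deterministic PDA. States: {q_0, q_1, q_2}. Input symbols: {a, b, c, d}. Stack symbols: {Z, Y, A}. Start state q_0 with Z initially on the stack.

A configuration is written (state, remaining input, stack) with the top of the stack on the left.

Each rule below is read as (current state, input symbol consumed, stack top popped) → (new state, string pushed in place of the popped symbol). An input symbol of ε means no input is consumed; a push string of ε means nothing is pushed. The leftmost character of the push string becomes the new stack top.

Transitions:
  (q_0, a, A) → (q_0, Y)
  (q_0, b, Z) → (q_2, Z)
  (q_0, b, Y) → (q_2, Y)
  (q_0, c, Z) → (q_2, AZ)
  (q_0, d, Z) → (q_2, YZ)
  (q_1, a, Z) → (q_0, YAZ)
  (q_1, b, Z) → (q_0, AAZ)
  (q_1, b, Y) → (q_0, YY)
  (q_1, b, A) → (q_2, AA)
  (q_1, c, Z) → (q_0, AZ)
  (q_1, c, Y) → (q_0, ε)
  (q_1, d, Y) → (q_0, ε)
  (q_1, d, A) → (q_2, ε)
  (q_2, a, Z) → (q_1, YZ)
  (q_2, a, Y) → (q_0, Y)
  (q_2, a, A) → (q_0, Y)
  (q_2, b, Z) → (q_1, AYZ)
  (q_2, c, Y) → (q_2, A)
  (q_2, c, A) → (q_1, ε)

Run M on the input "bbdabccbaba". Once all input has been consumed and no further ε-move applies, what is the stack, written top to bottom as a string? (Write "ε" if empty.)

YAZ

(q_0, bbdabccbaba, Z)
  read b, top Z: go to q_2, push Z → (q_2, bdabccbaba, Z)
  read b, top Z: go to q_1, push AYZ → (q_1, dabccbaba, AYZ)
  read d, top A: go to q_2, push ε → (q_2, abccbaba, YZ)
  read a, top Y: go to q_0, push Y → (q_0, bccbaba, YZ)
  read b, top Y: go to q_2, push Y → (q_2, ccbaba, YZ)
  read c, top Y: go to q_2, push A → (q_2, cbaba, AZ)
  read c, top A: go to q_1, push ε → (q_1, baba, Z)
  read b, top Z: go to q_0, push AAZ → (q_0, aba, AAZ)
  read a, top A: go to q_0, push Y → (q_0, ba, YAZ)
  read b, top Y: go to q_2, push Y → (q_2, a, YAZ)
  read a, top Y: go to q_0, push Y → (q_0, ε, YAZ)
All input consumed in state q_0 with stack YAZ.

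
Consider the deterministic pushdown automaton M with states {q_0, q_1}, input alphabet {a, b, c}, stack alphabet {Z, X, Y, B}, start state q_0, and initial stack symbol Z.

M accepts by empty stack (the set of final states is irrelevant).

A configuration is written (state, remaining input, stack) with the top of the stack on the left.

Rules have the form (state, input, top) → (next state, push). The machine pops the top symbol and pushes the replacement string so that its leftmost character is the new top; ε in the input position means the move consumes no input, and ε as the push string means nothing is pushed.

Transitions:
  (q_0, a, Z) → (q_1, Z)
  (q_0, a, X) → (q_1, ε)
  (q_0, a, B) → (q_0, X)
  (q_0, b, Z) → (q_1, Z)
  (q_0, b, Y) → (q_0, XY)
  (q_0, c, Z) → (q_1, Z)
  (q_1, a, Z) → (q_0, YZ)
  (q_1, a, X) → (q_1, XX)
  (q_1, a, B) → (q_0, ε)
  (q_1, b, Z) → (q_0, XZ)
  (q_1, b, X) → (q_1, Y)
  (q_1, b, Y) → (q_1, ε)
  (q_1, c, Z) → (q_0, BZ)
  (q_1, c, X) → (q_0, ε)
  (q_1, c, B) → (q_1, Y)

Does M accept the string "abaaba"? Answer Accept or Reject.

(q_0, abaaba, Z)
  read a, top Z: go to q_1, push Z → (q_1, baaba, Z)
  read b, top Z: go to q_0, push XZ → (q_0, aaba, XZ)
  read a, top X: go to q_1, push ε → (q_1, aba, Z)
  read a, top Z: go to q_0, push YZ → (q_0, ba, YZ)
  read b, top Y: go to q_0, push XY → (q_0, a, XYZ)
  read a, top X: go to q_1, push ε → (q_1, ε, YZ)
All input consumed; stack is YZ, not empty, and no further ε-move applies.

Reject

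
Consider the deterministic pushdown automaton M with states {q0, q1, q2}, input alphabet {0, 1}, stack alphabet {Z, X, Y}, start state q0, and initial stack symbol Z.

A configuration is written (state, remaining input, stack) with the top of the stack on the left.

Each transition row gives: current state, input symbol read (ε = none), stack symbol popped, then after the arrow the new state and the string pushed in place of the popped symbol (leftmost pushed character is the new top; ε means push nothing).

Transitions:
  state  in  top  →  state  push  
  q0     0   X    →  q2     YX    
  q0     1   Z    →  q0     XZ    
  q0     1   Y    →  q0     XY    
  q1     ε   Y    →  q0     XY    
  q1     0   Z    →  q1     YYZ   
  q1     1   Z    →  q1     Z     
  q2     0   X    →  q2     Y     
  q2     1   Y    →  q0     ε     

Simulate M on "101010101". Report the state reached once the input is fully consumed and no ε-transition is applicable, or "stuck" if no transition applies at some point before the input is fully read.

(q0, 101010101, Z) ⊢ (q0, 01010101, XZ) ⊢ (q2, 1010101, YXZ) ⊢ (q0, 010101, XZ) ⊢ (q2, 10101, YXZ) ⊢ (q0, 0101, XZ) ⊢ (q2, 101, YXZ) ⊢ (q0, 01, XZ) ⊢ (q2, 1, YXZ) ⊢ (q0, ε, XZ)
All input consumed; M is in state q0.

q0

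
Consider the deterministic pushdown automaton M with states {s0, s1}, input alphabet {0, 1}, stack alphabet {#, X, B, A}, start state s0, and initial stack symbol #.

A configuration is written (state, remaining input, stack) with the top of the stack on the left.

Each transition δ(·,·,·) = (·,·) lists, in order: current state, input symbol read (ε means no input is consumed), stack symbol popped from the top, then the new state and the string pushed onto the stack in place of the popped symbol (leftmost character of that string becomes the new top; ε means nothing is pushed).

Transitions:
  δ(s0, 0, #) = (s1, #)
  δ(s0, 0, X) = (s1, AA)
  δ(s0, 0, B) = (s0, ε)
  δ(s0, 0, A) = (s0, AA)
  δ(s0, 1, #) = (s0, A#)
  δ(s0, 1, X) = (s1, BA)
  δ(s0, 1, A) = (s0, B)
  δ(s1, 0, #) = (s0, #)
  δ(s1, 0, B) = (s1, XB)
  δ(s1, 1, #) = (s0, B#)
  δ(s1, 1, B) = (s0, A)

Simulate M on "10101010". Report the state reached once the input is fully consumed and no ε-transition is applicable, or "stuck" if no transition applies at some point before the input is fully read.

s0

(s0, 10101010, #)
  read 1, top #: go to s0, push A# → (s0, 0101010, A#)
  read 0, top A: go to s0, push AA → (s0, 101010, AA#)
  read 1, top A: go to s0, push B → (s0, 01010, BA#)
  read 0, top B: go to s0, push ε → (s0, 1010, A#)
  read 1, top A: go to s0, push B → (s0, 010, B#)
  read 0, top B: go to s0, push ε → (s0, 10, #)
  read 1, top #: go to s0, push A# → (s0, 0, A#)
  read 0, top A: go to s0, push AA → (s0, ε, AA#)
All input consumed; M is in state s0.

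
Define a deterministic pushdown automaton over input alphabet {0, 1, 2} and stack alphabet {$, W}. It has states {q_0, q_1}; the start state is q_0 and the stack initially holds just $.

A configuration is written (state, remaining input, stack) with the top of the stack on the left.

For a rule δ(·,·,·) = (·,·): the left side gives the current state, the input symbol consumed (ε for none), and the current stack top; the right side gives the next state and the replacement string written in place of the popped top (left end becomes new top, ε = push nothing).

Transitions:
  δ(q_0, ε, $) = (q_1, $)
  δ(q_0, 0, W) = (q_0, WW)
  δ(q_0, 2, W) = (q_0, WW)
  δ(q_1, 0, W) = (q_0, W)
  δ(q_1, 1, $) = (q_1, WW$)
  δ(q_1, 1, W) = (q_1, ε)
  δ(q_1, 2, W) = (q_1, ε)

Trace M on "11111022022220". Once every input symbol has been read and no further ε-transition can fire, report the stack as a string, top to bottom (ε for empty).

(q_0, 11111022022220, $) ⊢ (q_1, 11111022022220, $) ⊢ (q_1, 1111022022220, WW$) ⊢ (q_1, 111022022220, W$) ⊢ (q_1, 11022022220, $) ⊢ (q_1, 1022022220, WW$) ⊢ (q_1, 022022220, W$) ⊢ (q_0, 22022220, W$) ⊢ (q_0, 2022220, WW$) ⊢ (q_0, 022220, WWW$) ⊢ (q_0, 22220, WWWW$) ⊢ (q_0, 2220, WWWWW$) ⊢ (q_0, 220, WWWWWW$) ⊢ (q_0, 20, WWWWWWW$) ⊢ (q_0, 0, WWWWWWWW$) ⊢ (q_0, ε, WWWWWWWWW$)
All input consumed in state q_0 with stack WWWWWWWWW$.

WWWWWWWWW$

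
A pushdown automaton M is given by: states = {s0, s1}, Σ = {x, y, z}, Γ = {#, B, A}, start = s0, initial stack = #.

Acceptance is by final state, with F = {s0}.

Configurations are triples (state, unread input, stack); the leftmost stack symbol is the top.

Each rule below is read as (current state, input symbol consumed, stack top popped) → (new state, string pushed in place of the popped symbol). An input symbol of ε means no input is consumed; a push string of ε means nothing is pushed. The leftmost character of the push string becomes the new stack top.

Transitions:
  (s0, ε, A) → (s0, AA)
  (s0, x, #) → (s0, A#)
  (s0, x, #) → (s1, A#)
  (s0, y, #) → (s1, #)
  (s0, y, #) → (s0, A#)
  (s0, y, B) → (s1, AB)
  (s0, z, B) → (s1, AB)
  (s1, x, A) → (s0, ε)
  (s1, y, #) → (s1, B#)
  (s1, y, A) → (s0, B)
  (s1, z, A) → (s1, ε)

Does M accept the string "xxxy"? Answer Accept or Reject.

One accepting computation: (s0, xxxy, #) ⊢ (s1, xxy, A#) ⊢ (s0, xy, #) ⊢ (s1, y, A#) ⊢ (s0, ε, B#)
All input consumed and state s0 ∈ F.

Accept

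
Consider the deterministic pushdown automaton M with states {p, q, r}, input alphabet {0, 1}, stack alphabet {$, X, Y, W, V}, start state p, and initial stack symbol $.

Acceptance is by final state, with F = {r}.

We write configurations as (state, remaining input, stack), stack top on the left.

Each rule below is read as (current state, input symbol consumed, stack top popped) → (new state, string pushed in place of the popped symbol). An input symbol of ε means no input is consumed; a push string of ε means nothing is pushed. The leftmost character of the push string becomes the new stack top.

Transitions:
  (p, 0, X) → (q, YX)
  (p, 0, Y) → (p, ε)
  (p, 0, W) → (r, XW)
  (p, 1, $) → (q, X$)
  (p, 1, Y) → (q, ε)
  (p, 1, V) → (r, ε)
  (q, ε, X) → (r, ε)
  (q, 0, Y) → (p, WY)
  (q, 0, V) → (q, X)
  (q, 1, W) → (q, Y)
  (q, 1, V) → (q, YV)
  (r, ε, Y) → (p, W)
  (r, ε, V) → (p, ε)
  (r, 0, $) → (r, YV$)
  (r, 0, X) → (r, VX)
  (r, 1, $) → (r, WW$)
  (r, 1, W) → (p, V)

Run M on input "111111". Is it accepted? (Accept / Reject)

(p, 111111, $)
  read 1, top $: go to q, push X$ → (q, 11111, X$)
  ε-move, top X: go to r, push ε → (r, 11111, $)
  read 1, top $: go to r, push WW$ → (r, 1111, WW$)
  read 1, top W: go to p, push V → (p, 111, VW$)
  read 1, top V: go to r, push ε → (r, 11, W$)
  read 1, top W: go to p, push V → (p, 1, V$)
  read 1, top V: go to r, push ε → (r, ε, $)
All input consumed; state r ∈ F.

Accept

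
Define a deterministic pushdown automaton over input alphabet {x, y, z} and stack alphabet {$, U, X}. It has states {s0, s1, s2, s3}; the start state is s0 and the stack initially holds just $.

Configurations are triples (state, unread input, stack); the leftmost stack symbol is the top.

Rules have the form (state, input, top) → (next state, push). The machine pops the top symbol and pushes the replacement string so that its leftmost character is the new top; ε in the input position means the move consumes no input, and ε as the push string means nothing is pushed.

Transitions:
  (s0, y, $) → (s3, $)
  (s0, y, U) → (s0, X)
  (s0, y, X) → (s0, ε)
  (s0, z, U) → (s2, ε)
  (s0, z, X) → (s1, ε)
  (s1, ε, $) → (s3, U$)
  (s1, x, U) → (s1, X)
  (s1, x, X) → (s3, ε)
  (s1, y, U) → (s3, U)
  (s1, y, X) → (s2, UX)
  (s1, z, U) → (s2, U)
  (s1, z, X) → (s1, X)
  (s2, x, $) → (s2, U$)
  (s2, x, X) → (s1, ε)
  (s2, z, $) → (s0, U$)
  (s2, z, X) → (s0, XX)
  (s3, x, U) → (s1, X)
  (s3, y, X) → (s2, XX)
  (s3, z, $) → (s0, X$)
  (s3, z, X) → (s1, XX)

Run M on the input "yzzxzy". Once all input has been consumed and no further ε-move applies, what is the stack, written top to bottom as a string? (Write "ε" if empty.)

(s0, yzzxzy, $)
  read y, top $: go to s3, push $ → (s3, zzxzy, $)
  read z, top $: go to s0, push X$ → (s0, zxzy, X$)
  read z, top X: go to s1, push ε → (s1, xzy, $)
  ε-move, top $: go to s3, push U$ → (s3, xzy, U$)
  read x, top U: go to s1, push X → (s1, zy, X$)
  read z, top X: go to s1, push X → (s1, y, X$)
  read y, top X: go to s2, push UX → (s2, ε, UX$)
All input consumed in state s2 with stack UX$.

UX$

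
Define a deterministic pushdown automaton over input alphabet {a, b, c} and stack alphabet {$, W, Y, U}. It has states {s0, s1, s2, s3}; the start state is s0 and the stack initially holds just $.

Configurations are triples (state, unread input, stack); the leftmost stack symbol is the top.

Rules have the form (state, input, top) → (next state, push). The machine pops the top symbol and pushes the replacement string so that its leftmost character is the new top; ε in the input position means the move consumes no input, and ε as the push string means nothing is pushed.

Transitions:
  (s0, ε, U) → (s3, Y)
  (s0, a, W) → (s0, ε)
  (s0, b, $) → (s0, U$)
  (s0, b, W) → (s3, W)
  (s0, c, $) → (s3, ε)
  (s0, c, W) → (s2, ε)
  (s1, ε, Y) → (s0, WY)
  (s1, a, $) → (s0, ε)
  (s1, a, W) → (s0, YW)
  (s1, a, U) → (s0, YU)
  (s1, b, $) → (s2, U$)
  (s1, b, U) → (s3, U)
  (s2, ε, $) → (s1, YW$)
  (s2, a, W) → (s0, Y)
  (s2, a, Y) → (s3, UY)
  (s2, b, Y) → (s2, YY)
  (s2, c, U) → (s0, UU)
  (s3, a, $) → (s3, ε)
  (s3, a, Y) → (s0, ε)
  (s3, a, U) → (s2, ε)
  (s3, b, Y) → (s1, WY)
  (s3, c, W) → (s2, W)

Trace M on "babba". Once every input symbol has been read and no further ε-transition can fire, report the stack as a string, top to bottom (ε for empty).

YWY$

(s0, babba, $)
  read b, top $: go to s0, push U$ → (s0, abba, U$)
  ε-move, top U: go to s3, push Y → (s3, abba, Y$)
  read a, top Y: go to s0, push ε → (s0, bba, $)
  read b, top $: go to s0, push U$ → (s0, ba, U$)
  ε-move, top U: go to s3, push Y → (s3, ba, Y$)
  read b, top Y: go to s1, push WY → (s1, a, WY$)
  read a, top W: go to s0, push YW → (s0, ε, YWY$)
All input consumed in state s0 with stack YWY$.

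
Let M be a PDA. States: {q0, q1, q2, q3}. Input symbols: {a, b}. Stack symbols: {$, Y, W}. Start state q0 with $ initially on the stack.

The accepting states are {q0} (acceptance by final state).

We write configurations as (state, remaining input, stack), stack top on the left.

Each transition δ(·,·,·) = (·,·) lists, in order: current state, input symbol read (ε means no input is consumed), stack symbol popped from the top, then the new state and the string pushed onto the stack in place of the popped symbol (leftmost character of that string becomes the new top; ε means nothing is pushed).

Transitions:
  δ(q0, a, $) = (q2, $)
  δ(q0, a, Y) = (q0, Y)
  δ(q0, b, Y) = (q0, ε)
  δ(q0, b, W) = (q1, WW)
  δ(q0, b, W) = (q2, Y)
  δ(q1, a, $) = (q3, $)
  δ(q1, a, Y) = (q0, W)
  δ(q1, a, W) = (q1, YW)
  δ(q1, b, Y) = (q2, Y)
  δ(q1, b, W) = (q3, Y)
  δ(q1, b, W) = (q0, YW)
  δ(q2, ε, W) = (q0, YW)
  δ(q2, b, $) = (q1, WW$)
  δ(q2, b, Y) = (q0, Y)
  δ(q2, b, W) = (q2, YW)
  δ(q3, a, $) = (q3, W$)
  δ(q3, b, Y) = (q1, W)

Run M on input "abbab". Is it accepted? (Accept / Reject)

One accepting computation: (q0, abbab, $) ⊢ (q2, bbab, $) ⊢ (q1, bab, WW$) ⊢ (q0, ab, YWW$) ⊢ (q0, b, YWW$) ⊢ (q0, ε, WW$)
All input consumed and state q0 ∈ F.

Accept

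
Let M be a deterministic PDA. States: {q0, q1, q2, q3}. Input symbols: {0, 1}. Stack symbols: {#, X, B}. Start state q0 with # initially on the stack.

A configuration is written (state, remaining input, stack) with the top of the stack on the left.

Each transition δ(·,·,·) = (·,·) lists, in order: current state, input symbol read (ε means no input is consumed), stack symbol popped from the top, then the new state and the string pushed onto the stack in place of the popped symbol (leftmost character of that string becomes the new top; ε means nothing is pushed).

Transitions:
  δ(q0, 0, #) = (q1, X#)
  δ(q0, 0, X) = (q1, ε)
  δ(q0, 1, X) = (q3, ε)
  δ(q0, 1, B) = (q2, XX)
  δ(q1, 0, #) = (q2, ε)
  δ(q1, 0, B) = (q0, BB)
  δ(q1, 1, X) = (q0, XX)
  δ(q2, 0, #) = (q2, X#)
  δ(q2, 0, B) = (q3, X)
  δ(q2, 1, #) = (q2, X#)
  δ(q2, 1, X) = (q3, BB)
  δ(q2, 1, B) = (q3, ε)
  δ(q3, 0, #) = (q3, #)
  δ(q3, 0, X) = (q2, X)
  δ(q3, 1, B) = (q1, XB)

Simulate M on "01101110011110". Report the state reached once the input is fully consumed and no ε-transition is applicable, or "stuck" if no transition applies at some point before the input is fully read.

(q0, 01101110011110, #)
  read 0, top #: go to q1, push X# → (q1, 1101110011110, X#)
  read 1, top X: go to q0, push XX → (q0, 101110011110, XX#)
  read 1, top X: go to q3, push ε → (q3, 01110011110, X#)
  read 0, top X: go to q2, push X → (q2, 1110011110, X#)
  read 1, top X: go to q3, push BB → (q3, 110011110, BB#)
  read 1, top B: go to q1, push XB → (q1, 10011110, XBB#)
  read 1, top X: go to q0, push XX → (q0, 0011110, XXBB#)
  read 0, top X: go to q1, push ε → (q1, 011110, XBB#)
No transition for (q1, 0, top X); M blocks with input 011110 remaining.

stuck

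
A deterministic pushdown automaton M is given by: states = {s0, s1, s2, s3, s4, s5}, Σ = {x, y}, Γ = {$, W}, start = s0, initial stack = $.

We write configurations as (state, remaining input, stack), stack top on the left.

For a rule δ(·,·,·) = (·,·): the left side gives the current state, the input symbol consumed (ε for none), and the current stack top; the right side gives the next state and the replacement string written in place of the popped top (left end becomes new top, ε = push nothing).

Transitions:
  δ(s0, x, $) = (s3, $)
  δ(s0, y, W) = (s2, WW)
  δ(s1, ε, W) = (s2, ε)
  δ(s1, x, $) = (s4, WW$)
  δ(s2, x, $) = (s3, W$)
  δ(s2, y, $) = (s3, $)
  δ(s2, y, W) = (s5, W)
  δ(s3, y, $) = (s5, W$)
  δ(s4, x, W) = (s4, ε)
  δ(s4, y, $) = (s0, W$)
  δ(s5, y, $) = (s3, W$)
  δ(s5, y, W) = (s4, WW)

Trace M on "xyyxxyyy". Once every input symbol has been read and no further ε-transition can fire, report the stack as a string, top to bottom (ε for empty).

(s0, xyyxxyyy, $)
  read x, top $: go to s3, push $ → (s3, yyxxyyy, $)
  read y, top $: go to s5, push W$ → (s5, yxxyyy, W$)
  read y, top W: go to s4, push WW → (s4, xxyyy, WW$)
  read x, top W: go to s4, push ε → (s4, xyyy, W$)
  read x, top W: go to s4, push ε → (s4, yyy, $)
  read y, top $: go to s0, push W$ → (s0, yy, W$)
  read y, top W: go to s2, push WW → (s2, y, WW$)
  read y, top W: go to s5, push W → (s5, ε, WW$)
All input consumed in state s5 with stack WW$.

WW$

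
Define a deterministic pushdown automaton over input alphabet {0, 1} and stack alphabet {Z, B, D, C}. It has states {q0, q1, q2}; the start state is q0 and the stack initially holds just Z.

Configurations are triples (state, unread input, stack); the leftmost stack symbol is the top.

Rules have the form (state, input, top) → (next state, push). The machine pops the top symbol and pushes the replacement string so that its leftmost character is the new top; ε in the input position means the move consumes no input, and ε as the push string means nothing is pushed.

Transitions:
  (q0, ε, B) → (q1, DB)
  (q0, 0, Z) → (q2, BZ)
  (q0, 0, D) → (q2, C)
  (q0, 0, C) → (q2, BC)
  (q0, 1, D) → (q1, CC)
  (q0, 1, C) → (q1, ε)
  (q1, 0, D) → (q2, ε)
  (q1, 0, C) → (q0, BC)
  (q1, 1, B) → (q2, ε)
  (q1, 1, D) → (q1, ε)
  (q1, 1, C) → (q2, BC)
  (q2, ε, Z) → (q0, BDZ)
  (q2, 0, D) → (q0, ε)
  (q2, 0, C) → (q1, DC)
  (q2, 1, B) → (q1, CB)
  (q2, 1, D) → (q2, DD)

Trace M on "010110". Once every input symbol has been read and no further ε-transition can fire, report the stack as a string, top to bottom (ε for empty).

DCBZ

(q0, 010110, Z)
  read 0, top Z: go to q2, push BZ → (q2, 10110, BZ)
  read 1, top B: go to q1, push CB → (q1, 0110, CBZ)
  read 0, top C: go to q0, push BC → (q0, 110, BCBZ)
  ε-move, top B: go to q1, push DB → (q1, 110, DBCBZ)
  read 1, top D: go to q1, push ε → (q1, 10, BCBZ)
  read 1, top B: go to q2, push ε → (q2, 0, CBZ)
  read 0, top C: go to q1, push DC → (q1, ε, DCBZ)
All input consumed in state q1 with stack DCBZ.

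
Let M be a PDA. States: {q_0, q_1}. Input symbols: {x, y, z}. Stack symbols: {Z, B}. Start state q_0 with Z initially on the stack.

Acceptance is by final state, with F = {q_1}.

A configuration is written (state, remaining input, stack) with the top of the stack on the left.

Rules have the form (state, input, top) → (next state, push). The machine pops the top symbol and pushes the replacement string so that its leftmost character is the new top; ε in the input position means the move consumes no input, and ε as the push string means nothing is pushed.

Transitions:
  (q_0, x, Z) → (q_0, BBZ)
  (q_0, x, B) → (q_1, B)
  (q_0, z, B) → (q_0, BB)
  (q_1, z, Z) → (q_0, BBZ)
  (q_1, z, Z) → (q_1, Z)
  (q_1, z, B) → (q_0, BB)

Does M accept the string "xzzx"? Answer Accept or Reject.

Accept

One accepting computation: (q_0, xzzx, Z) ⊢ (q_0, zzx, BBZ) ⊢ (q_0, zx, BBBZ) ⊢ (q_0, x, BBBBZ) ⊢ (q_1, ε, BBBBZ)
All input consumed and state q_1 ∈ F.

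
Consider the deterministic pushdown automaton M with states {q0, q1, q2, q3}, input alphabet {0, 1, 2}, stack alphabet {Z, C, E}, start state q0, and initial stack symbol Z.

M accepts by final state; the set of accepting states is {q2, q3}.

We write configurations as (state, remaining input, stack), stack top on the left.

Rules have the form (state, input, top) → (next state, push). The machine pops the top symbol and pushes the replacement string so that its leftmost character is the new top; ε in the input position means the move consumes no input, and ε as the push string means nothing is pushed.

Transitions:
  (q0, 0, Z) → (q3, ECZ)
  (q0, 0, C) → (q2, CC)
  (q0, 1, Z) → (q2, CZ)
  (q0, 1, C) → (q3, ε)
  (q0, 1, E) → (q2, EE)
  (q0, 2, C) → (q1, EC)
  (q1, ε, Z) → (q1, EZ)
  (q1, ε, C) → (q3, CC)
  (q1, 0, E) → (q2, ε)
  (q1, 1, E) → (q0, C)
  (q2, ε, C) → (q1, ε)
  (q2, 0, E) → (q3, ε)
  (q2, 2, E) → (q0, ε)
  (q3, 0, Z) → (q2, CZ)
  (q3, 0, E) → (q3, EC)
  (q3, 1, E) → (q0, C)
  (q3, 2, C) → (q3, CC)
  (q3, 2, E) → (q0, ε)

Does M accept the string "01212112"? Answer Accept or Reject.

Accept

(q0, 01212112, Z) ⊢ (q3, 1212112, ECZ) ⊢ (q0, 212112, CCZ) ⊢ (q1, 12112, ECCZ) ⊢ (q0, 2112, CCCZ) ⊢ (q1, 112, ECCCZ) ⊢ (q0, 12, CCCCZ) ⊢ (q3, 2, CCCZ) ⊢ (q3, ε, CCCCZ)
All input consumed; state q3 ∈ F.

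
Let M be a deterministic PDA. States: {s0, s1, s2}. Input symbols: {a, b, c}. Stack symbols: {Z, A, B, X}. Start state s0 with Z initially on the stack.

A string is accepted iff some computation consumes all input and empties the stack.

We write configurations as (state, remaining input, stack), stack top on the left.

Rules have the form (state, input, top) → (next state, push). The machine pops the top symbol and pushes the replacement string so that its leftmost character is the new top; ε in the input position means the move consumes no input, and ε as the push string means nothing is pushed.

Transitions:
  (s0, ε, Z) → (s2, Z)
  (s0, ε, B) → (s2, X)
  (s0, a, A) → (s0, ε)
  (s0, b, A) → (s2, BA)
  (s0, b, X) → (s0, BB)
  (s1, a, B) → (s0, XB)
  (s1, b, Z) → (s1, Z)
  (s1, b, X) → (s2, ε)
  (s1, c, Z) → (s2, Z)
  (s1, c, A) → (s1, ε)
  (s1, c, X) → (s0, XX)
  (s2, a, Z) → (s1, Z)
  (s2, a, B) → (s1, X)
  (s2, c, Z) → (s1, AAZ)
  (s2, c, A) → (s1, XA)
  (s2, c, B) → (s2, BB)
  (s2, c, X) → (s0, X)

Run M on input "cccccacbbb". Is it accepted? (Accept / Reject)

Reject

(s0, cccccacbbb, Z) ⊢ (s2, cccccacbbb, Z) ⊢ (s1, ccccacbbb, AAZ) ⊢ (s1, cccacbbb, AZ) ⊢ (s1, ccacbbb, Z) ⊢ (s2, cacbbb, Z) ⊢ (s1, acbbb, AAZ)
No transition applies at (s1, acbbb, AAZ); input not fully consumed.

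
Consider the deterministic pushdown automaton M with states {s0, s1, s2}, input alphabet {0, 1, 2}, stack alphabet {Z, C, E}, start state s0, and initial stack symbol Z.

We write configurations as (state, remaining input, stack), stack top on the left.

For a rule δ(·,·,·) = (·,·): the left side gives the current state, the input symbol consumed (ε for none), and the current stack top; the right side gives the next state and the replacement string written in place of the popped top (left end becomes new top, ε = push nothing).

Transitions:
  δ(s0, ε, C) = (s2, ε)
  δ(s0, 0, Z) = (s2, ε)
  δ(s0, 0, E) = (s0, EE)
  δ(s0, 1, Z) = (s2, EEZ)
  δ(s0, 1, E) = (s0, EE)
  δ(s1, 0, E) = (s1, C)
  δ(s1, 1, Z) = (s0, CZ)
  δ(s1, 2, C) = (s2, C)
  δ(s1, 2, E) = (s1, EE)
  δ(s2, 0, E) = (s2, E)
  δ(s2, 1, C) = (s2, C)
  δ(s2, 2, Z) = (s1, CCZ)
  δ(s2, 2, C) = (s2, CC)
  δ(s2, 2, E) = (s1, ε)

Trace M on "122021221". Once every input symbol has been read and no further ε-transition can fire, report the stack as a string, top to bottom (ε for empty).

(s0, 122021221, Z)
  read 1, top Z: go to s2, push EEZ → (s2, 22021221, EEZ)
  read 2, top E: go to s1, push ε → (s1, 2021221, EZ)
  read 2, top E: go to s1, push EE → (s1, 021221, EEZ)
  read 0, top E: go to s1, push C → (s1, 21221, CEZ)
  read 2, top C: go to s2, push C → (s2, 1221, CEZ)
  read 1, top C: go to s2, push C → (s2, 221, CEZ)
  read 2, top C: go to s2, push CC → (s2, 21, CCEZ)
  read 2, top C: go to s2, push CC → (s2, 1, CCCEZ)
  read 1, top C: go to s2, push C → (s2, ε, CCCEZ)
All input consumed in state s2 with stack CCCEZ.

CCCEZ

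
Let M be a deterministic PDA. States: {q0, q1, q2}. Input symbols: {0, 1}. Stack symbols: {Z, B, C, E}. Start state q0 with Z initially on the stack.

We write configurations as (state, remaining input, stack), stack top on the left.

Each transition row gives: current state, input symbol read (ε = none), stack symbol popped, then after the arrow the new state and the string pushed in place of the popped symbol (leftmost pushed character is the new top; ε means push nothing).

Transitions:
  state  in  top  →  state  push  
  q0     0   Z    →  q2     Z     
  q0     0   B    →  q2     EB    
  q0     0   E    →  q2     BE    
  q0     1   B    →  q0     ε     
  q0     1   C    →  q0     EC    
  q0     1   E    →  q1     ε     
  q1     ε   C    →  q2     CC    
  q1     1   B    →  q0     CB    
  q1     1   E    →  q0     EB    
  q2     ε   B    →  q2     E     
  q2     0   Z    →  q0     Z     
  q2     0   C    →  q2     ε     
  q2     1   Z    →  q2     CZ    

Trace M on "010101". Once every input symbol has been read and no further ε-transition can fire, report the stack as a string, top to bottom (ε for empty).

(q0, 010101, Z) ⊢ (q2, 10101, Z) ⊢ (q2, 0101, CZ) ⊢ (q2, 101, Z) ⊢ (q2, 01, CZ) ⊢ (q2, 1, Z) ⊢ (q2, ε, CZ)
All input consumed in state q2 with stack CZ.

CZ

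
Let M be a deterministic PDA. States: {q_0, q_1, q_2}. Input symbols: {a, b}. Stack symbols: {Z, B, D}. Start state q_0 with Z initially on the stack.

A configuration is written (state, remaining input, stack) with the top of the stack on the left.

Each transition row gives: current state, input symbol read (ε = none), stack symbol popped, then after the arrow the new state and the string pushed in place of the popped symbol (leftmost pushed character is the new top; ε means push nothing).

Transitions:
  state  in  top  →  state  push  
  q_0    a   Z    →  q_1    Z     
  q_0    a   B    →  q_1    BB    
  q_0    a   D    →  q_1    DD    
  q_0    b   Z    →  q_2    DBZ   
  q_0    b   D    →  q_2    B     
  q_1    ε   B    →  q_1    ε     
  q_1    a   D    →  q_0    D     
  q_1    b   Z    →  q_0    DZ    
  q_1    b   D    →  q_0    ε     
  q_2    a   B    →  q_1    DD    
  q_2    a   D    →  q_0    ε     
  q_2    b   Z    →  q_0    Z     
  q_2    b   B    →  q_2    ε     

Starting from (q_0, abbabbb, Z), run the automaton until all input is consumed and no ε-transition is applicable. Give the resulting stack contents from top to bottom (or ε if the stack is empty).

Z

(q_0, abbabbb, Z)
  read a, top Z: go to q_1, push Z → (q_1, bbabbb, Z)
  read b, top Z: go to q_0, push DZ → (q_0, babbb, DZ)
  read b, top D: go to q_2, push B → (q_2, abbb, BZ)
  read a, top B: go to q_1, push DD → (q_1, bbb, DDZ)
  read b, top D: go to q_0, push ε → (q_0, bb, DZ)
  read b, top D: go to q_2, push B → (q_2, b, BZ)
  read b, top B: go to q_2, push ε → (q_2, ε, Z)
All input consumed in state q_2 with stack Z.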